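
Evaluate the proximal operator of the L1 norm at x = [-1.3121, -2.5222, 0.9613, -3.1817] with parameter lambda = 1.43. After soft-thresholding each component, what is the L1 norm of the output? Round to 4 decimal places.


Soft-thresholding with lambda = 1.43:
prox(-1.3121) = sign(-1.3121)*max(|-1.3121| - 1.43, 0) = 0.0
prox(-2.5222) = sign(-2.5222)*max(|-2.5222| - 1.43, 0) = -1.0922
prox(0.9613) = sign(0.9613)*max(|0.9613| - 1.43, 0) = 0.0
prox(-3.1817) = sign(-3.1817)*max(|-3.1817| - 1.43, 0) = -1.7517
prox(x) = [0.0, -1.0922, 0.0, -1.7517]
||prox(x)||_1 = 0.0 + 1.0922 + 0.0 + 1.7517 = 2.8439


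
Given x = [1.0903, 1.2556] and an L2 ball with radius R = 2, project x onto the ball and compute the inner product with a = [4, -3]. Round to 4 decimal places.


Step 1: Compute ||x|| (intermediates to 6 decimals).
||x|| = sqrt(1.0903^2 + 1.2556^2) = 1.662915
Step 2: Project.
Since ||x|| <= R, proj = x (no scaling needed).
proj(x) = [1.0903, 1.2556]
Step 3: Dot product.
a^T * proj(x) = 4*1.0903 - 3*1.2556 = 0.5944


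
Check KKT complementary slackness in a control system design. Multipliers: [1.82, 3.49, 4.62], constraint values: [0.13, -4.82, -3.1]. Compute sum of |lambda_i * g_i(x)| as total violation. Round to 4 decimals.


KKT complementary slackness check:
lambda_1 * g_1 = 1.82 * 0.13 = 0.2366
lambda_2 * g_2 = 3.49 * -4.82 = -16.8218
lambda_3 * g_3 = 4.62 * -3.1 = -14.322
Total violation = 0.2366 + 16.8218 + 14.322 = 31.3804


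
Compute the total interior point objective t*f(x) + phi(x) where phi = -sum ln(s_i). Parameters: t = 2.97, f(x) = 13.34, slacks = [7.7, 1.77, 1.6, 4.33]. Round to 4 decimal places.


Step 1: Compute log-barrier.
ln values: [2.0412, 0.571, 0.47, 1.4656]
phi = -(2.0412 + 0.571 + 0.47 + 1.4656) = -4.5478
Step 2: Compute augmented objective.
t*f(x) = 2.97*13.34 = 39.6198
Total = 39.6198 - 4.5478 = 35.072


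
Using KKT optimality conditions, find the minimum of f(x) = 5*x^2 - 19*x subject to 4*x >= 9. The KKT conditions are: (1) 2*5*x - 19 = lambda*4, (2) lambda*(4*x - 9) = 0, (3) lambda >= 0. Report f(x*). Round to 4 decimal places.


Step 1: Try lambda = 0 (constraint inactive).
x_unc = 19/(2*5) = 1.9
Check: 4*1.9 = 7.6 < 9 -- violated!
Step 2: Constraint must be active: 4*x = 9
x* = 9/4 = 2.25
lambda = (2*5*2.25 - 19)/4 = 0.875
Step 3: Compute optimal value.
f(x*) = 5*2.25^2 - 19*2.25 = -17.4375


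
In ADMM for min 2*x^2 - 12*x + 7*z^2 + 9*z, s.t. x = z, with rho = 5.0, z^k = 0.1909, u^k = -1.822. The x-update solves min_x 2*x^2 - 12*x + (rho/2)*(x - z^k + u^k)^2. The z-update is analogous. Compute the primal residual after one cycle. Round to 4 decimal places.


ADMM iteration with rho = 5.0, z^k = 0.1909, u^k = -1.822
Step 1: x-update.
Minimize 2*x^2 - 12*x + (5.0/2)*(x - 0.1909 - 1.822)^2
FOC: (2*2 + 5.0)*x = 12 + 5.0*(0.1909 + 1.822)
x^{k+1} = 2.4516
Step 2: z-update.
Minimize 7*z^2 + 9*z + (5.0/2)*(2.4516 - z - 1.822)^2
FOC: (2*7 + 5.0)*z = -9 + 5.0*(2.4516 - 1.822)
z^{k+1} = -0.308
Step 3: u-update.
u^{k+1} = -1.822 + 2.4516 + 0.308 = 0.9376
Step 4: Primal residual = |2.4516 + 0.308| = 2.7596


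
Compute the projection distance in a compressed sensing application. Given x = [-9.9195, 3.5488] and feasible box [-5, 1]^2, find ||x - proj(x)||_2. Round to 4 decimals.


Project each component onto [-5, 1].
clip(-9.9195) = -5.0, clip(3.5488) = 1.0
Projection = [-5.0, 1.0]
Squared diffs: [24.2015, 6.4964]
Distance = sqrt(30.6979) = 5.5406


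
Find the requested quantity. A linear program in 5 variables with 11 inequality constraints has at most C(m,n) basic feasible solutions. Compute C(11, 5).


Each vertex corresponds to some choice of n active constraints out of m, so the number of vertices is at most C(m, n) = m! / (n!(m-n)!).
m = 11, n = 5
Numerator: 11 * 10 * 9 * 8 * 7
Denominator: 5! = 120
C(11, 5) = 462


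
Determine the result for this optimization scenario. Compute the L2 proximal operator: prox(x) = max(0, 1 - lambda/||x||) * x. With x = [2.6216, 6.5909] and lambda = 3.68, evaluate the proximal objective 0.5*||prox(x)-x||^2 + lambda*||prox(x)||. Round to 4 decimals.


Step 1: Compute ||x||.
||x|| = 7.0931
Step 2: Compute scaling factor.
scale = max(0, 1 - 3.68/7.0931) = 0.4812
Step 3: prox(x) = [1.2615, 3.1715]
||prox(x)|| = 3.4131
Step 4: Proximal objective.
0.5*||prox-x||^2 = 6.7712
lambda*||prox|| = 12.5602
Total = 19.3316


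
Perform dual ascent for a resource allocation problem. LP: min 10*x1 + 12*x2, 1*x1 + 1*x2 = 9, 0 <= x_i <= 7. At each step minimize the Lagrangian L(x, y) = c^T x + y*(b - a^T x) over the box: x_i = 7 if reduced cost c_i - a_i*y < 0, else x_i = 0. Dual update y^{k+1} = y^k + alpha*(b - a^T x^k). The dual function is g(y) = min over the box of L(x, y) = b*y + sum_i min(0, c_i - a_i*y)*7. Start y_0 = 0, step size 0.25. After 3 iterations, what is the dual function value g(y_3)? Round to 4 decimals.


Dual ascent for LP: min 10*x1 + 12*x2, 1*x1 + 1*x2 = 9, 0 <= x_i <= 7
Step 1: y^k = 0.0, reduced costs: (10.0, 12.0)
  x^k = (0.0, 0.0), subgradient = b - a^T x = 9.0
  y^{k+1} = 0.0 + 0.25*9.0 = 2.25
Step 2: y^k = 2.25, reduced costs: (7.75, 9.75)
  x^k = (0.0, 0.0), subgradient = b - a^T x = 9.0
  y^{k+1} = 2.25 + 0.25*9.0 = 4.5
Step 3: y^k = 4.5, reduced costs: (5.5, 7.5)
  x^k = (0.0, 0.0), subgradient = b - a^T x = 9.0
  y^{k+1} = 4.5 + 0.25*9.0 = 6.75
Dual objective at y_3 = 6.75: reduced costs (3.25, 5.25), box minimizer x = (0.0, 0.0)
g(y_3) = b*y + (c1 - a1*y)*x1 + (c2 - a2*y)*x2 = 9*6.75 + 3.25*0.0 + 5.25*0.0 = 60.75 + 0.0 + 0.0 = 60.75


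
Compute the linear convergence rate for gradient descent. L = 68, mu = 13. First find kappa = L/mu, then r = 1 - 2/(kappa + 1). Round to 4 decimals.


Step 1: Compute the condition number.
kappa = L/mu = 68/13 = 5.2308
Step 2: Compute the convergence rate.
r = 1 - 2/(kappa + 1) = 1 - 2*mu/(L + mu) = (L - mu)/(L + mu) = 55/81 = 0.679


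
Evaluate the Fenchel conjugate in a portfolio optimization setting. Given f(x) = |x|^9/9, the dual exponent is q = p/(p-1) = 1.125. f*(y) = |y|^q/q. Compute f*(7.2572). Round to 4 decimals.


The conjugate exponent q satisfies 1/p + 1/q = 1.
p = 9, so q = 9/(9 - 1) = 1.125
|y|^q = 7.2572^1.125 = 9.2975
f*(7.2572) = 9.2975 / 1.125 = 8.2644


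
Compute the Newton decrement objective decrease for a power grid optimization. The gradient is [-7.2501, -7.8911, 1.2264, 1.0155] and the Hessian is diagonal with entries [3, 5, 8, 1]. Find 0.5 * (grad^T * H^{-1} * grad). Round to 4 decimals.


Step 1: H is diagonal, so H^(-1) * g = [-2.4167, -1.5782, 0.1533, 1.0155].
Step 2: g^T H^(-1) g = sum_i g_i^2 / H_ii
  = (-7.2501)^2/3 + (-7.8911)^2/5 + (1.2264)^2/8 + (1.0155)^2/1
  = 17.5213 + 12.4539 + 0.188 + 1.0312 = 31.1945
Step 3: Objective decrease = 0.5 * g^T H^(-1) g = 15.5972


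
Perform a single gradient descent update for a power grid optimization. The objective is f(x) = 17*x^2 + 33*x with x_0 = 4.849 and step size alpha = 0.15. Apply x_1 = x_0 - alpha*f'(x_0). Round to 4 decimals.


We compute the gradient at x_0 and apply the update.
f'(x) = 34*x + 33
f'(4.849) = 34*4.849 + 33 = 197.866
x_1 = 4.849 - 0.15*197.866 = -24.8309


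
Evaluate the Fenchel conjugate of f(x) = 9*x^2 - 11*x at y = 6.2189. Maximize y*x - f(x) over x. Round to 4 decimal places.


f*(y) = sup_x {y*x - a*x^2 - b*x} = sup_x {(y-b)*x - a*x^2}
FOC: (y - b) - 2a*x = 0 => x* = (y - b)/(2a)
x* = (6.2189 + 11)/(2*9) = 0.9566
f*(6.2189) = (y-b)^2/(4a) = (6.2189 + 11)^2/(4*9)
= 296.4905/36 = 8.2358


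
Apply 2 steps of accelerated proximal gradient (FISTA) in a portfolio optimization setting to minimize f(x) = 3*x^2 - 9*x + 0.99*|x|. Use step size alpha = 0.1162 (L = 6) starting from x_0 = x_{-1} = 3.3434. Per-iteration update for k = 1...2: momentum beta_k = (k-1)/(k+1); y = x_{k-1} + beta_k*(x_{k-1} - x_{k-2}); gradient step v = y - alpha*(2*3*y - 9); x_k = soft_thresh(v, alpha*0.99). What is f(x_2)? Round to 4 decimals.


FISTA on f(x) = 3*x^2 - 9*x + 0.99*|x|
L = 6, alpha = 0.1162
Iteration 1: beta = 0.0, y = 3.3434 + 0.0*(3.3434 - 3.3434) = 3.3434
  grad(y) = 11.0604, v = y - alpha*grad = 2.0582
  prox(v) = soft_thresh(2.0582, 0.115) = 1.9431
Iteration 2: beta = 0.3333, y = 1.9431 + 0.3333*(1.9431 - 3.3434) = 1.4764
  grad(y) = -0.1417, v = y - alpha*grad = 1.4929
  prox(v) = soft_thresh(1.4929, 0.115) = 1.3778
f(x_2) = 3*1.3778^2 - 9*1.3778 + 0.99*|1.3778| = -5.3412


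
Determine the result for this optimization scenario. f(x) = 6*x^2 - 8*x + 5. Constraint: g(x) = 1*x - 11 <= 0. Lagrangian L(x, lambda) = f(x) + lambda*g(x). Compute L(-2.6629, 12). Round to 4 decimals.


Step 1: Evaluate f(x).
f(-2.6629) = 6*(-2.6629)^2 - 8*(-2.6629) + 5 = 68.8494
Step 2: Evaluate g(x).
g(-2.6629) = 1*-2.6629 - 11 = -13.6629
Step 3: Compute Lagrangian.
L = 68.8494 + 12*-13.6629 = -95.1054


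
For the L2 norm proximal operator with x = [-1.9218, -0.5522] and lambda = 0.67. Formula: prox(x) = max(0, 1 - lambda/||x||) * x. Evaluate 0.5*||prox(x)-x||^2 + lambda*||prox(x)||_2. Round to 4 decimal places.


Step 1: Compute ||x||.
||x|| = 1.9996
Step 2: Compute scaling factor.
scale = max(0, 1 - 0.67/1.9996) = 0.6649
Step 3: prox(x) = [-1.2779, -0.3672]
||prox(x)|| = 1.3296
Step 4: Proximal objective.
0.5*||prox-x||^2 = 0.2245
lambda*||prox|| = 0.8908
Total = 1.1153


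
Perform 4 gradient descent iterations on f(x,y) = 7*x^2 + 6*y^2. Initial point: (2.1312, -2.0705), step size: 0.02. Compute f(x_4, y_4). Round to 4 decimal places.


Gradient descent on f(x,y) = 7*x^2 + 6*y^2.
Starting point: (2.1312, -2.0705), alpha = 0.02
Step 1: grad_x = 2*7*2.1312 = 29.8368, grad_y = 2*6*-2.0705 = -24.846
  x_1 = 2.1312 - 0.02*29.8368 = 1.5345
  y_1 = -2.0705 - 0.02*-24.846 = -1.5736
Step 2: grad_x = 2*7*1.5345 = 21.4825, grad_y = 2*6*-1.5736 = -18.883
  x_2 = 1.5345 - 0.02*21.4825 = 1.1048
  y_2 = -1.5736 - 0.02*-18.883 = -1.1959
Step 3: grad_x = 2*7*1.1048 = 15.4674, grad_y = 2*6*-1.1959 = -14.351
  x_3 = 1.1048 - 0.02*15.4674 = 0.7955
  y_3 = -1.1959 - 0.02*-14.351 = -0.9089
Step 4: grad_x = 2*7*0.7955 = 11.1365, grad_y = 2*6*-0.9089 = -10.9068
  x_4 = 0.7955 - 0.02*11.1365 = 0.5727
  y_4 = -0.9089 - 0.02*-10.9068 = -0.6908
f(0.5727, -0.6908) = 7*0.5727^2 + 6*(-0.6908)^2 = 5.1591


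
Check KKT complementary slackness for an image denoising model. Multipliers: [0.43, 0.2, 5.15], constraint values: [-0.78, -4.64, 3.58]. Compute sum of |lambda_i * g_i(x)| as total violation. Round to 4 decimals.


KKT complementary slackness check:
lambda_1 * g_1 = 0.43 * -0.78 = -0.3354
lambda_2 * g_2 = 0.2 * -4.64 = -0.928
lambda_3 * g_3 = 5.15 * 3.58 = 18.437
Total violation = 0.3354 + 0.928 + 18.437 = 19.7004


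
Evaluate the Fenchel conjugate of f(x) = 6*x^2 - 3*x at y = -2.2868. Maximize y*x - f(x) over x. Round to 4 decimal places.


f*(y) = sup_x {y*x - a*x^2 - b*x} = sup_x {(y-b)*x - a*x^2}
FOC: (y - b) - 2a*x = 0 => x* = (y - b)/(2a)
x* = (-2.2868 + 3)/(2*6) = 0.0594
f*(-2.2868) = (y-b)^2/(4a) = (-2.2868 + 3)^2/(4*6)
= 0.5087/24 = 0.0212


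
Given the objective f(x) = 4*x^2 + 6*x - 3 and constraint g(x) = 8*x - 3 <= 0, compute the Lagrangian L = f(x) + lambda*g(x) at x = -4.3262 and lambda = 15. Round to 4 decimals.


Step 1: Evaluate f(x).
f(-4.3262) = 4*(-4.3262)^2 + 6*(-4.3262) - 3 = 45.9068
Step 2: Evaluate g(x).
g(-4.3262) = 8*-4.3262 - 3 = -37.6096
Step 3: Compute Lagrangian.
L = 45.9068 + 15*-37.6096 = -518.2372


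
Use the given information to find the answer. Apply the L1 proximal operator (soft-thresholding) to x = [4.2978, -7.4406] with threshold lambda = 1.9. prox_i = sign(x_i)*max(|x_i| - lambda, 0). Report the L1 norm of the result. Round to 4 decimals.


Soft-thresholding with lambda = 1.9:
prox(4.2978) = sign(4.2978)*max(|4.2978| - 1.9, 0) = 2.3978
prox(-7.4406) = sign(-7.4406)*max(|-7.4406| - 1.9, 0) = -5.5406
prox(x) = [2.3978, -5.5406]
||prox(x)||_1 = 2.3978 + 5.5406 = 7.9384


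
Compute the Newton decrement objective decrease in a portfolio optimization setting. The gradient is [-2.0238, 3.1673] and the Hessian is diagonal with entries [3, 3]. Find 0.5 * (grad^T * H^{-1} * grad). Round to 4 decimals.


Step 1: H is diagonal, so H^(-1) * g = [-0.6746, 1.0558].
Step 2: g^T H^(-1) g = sum_i g_i^2 / H_ii
  = (-2.0238)^2/3 + (3.1673)^2/3
  = 1.3653 + 3.3439 = 4.7092
Step 3: Objective decrease = 0.5 * g^T H^(-1) g = 2.3546


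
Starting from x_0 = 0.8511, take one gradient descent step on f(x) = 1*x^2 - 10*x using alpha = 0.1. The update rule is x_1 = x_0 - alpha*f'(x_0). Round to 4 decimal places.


We compute the gradient at x_0 and apply the update.
f'(x) = 2*x - 10
f'(0.8511) = 2*0.8511 - 10 = -8.2978
x_1 = 0.8511 - 0.1*-8.2978 = 1.6809


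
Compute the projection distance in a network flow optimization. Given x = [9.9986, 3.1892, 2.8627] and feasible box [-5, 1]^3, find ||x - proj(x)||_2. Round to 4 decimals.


Project each component onto [-5, 1].
clip(9.9986) = 1.0, clip(3.1892) = 1.0, clip(2.8627) = 1.0
Projection = [1.0, 1.0, 1.0]
Squared diffs: [80.9748, 4.7926, 3.4697]
Distance = sqrt(89.2371) = 9.4465


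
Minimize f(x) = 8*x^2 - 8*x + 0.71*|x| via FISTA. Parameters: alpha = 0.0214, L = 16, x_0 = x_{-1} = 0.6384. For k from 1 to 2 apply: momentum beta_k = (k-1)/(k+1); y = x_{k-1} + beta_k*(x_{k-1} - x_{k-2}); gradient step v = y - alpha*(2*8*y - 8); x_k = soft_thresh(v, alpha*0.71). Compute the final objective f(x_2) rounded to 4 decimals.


FISTA on f(x) = 8*x^2 - 8*x + 0.71*|x|
L = 16, alpha = 0.0214
Iteration 1: beta = 0.0, y = 0.6384 + 0.0*(0.6384 - 0.6384) = 0.6384
  grad(y) = 2.2144, v = y - alpha*grad = 0.591
  prox(v) = soft_thresh(0.591, 0.0152) = 0.5758
Iteration 2: beta = 0.3333, y = 0.5758 + 0.3333*(0.5758 - 0.6384) = 0.555
  grad(y) = 0.8793, v = y - alpha*grad = 0.5361
  prox(v) = soft_thresh(0.5361, 0.0152) = 0.5209
f(x_2) = 8*0.5209^2 - 8*0.5209 + 0.71*|0.5209| = -1.6266


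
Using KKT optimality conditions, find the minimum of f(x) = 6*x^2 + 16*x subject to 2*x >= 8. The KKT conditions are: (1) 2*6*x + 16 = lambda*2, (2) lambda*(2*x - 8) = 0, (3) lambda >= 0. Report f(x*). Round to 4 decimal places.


Step 1: Try lambda = 0 (constraint inactive).
x_unc = -16/(2*6) = -1.3333
Check: 2*-1.3333 = -2.6666 < 8 -- violated!
Step 2: Constraint must be active: 2*x = 8
x* = 8/2 = 4.0
lambda = (2*6*4.0 + 16)/2 = 32.0
Step 3: Compute optimal value.
f(x*) = 6*4.0^2 + 16*4.0 = 160.0


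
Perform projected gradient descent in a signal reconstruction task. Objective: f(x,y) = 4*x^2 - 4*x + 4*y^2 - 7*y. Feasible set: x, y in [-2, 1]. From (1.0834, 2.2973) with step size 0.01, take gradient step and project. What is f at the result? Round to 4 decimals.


Step 1: Compute gradient at (1.0834, 2.2973).
grad_x = 2*4*1.0834 - 4 = 4.6672
grad_y = 2*4*2.2973 - 7 = 11.3784
Step 2: Gradient step.
x_raw = 1.0834 - 0.01*4.6672 = 1.0367
y_raw = 2.2973 - 0.01*11.3784 = 2.1835
Step 3: Project onto [-2, 1].
x_proj = clip(1.0367) = 1.0
y_proj = clip(2.1835) = 1.0
Step 4: Evaluate f.
f(1.0, 1.0) = -3.0


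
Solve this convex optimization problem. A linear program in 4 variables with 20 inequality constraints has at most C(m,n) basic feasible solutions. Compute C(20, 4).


Each vertex corresponds to some choice of n active constraints out of m, so the number of vertices is at most C(m, n) = m! / (n!(m-n)!).
m = 20, n = 4
Numerator: 20 * 19 * 18 * 17
Denominator: 4! = 24
C(20, 4) = 4845


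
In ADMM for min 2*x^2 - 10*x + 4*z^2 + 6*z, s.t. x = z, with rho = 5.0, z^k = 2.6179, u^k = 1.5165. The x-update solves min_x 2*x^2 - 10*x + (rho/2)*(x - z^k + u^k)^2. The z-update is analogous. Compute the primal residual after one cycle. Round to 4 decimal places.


ADMM iteration with rho = 5.0, z^k = 2.6179, u^k = 1.5165
Step 1: x-update.
Minimize 2*x^2 - 10*x + (5.0/2)*(x - 2.6179 + 1.5165)^2
FOC: (2*2 + 5.0)*x = 10 + 5.0*(2.6179 - 1.5165)
x^{k+1} = 1.723
Step 2: z-update.
Minimize 4*z^2 + 6*z + (5.0/2)*(1.723 - z + 1.5165)^2
FOC: (2*4 + 5.0)*z = -6 + 5.0*(1.723 + 1.5165)
z^{k+1} = 0.7844
Step 3: u-update.
u^{k+1} = 1.5165 + 1.723 - 0.7844 = 2.4551
Step 4: Primal residual = |1.723 - 0.7844| = 0.9386


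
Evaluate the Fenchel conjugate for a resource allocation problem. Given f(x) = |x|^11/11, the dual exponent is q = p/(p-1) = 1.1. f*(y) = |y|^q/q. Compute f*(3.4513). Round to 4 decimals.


The conjugate exponent q satisfies 1/p + 1/q = 1.
p = 11, so q = 11/(11 - 1) = 1.1
|y|^q = 3.4513^1.1 = 3.9064
f*(3.4513) = 3.9064 / 1.1 = 3.5513


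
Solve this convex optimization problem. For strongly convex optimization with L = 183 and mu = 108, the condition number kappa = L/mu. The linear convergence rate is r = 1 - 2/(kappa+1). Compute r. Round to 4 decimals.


Step 1: Compute the condition number.
kappa = L/mu = 183/108 = 1.6944
Step 2: Compute the convergence rate.
r = 1 - 2/(kappa + 1) = 1 - 2*mu/(L + mu) = (L - mu)/(L + mu) = 75/291 = 0.2577


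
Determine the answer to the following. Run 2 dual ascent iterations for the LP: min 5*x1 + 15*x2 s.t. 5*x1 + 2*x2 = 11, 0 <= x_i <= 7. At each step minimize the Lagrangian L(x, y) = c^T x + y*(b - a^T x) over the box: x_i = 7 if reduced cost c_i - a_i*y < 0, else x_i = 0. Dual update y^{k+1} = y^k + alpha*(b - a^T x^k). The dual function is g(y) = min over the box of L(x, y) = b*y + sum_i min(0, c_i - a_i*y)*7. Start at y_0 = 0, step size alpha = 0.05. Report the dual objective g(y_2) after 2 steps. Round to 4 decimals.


Dual ascent for LP: min 5*x1 + 15*x2, 5*x1 + 2*x2 = 11, 0 <= x_i <= 7
Step 1: y^k = 0.0, reduced costs: (5.0, 15.0)
  x^k = (0.0, 0.0), subgradient = b - a^T x = 11.0
  y^{k+1} = 0.0 + 0.05*11.0 = 0.55
Step 2: y^k = 0.55, reduced costs: (2.25, 13.9)
  x^k = (0.0, 0.0), subgradient = b - a^T x = 11.0
  y^{k+1} = 0.55 + 0.05*11.0 = 1.1
Dual objective at y_2 = 1.1: reduced costs (-0.5, 12.8), box minimizer x = (7.0, 0.0)
g(y_2) = b*y + (c1 - a1*y)*x1 + (c2 - a2*y)*x2 = 11*1.1 + (-0.5)*7.0 + 12.8*0.0 = 12.1 - 3.5 + 0.0 = 8.6


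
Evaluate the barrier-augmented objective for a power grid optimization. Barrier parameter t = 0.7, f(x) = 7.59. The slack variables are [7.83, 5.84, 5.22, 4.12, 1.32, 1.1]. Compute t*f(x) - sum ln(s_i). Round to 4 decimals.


Step 1: Compute log-barrier.
ln values: [2.058, 1.7647, 1.6525, 1.4159, 0.2776, 0.0953]
phi = -(2.058 + 1.7647 + 1.6525 + 1.4159 + 0.2776 + 0.0953) = -7.264
Step 2: Compute augmented objective.
t*f(x) = 0.7*7.59 = 5.313
Total = 5.313 - 7.264 = -1.951


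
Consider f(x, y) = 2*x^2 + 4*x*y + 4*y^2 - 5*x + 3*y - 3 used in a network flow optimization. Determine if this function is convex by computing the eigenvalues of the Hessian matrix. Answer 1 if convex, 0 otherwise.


The Hessian of f(x,y) = 2*x^2 + 4*x*y + 4*y^2 - 5*x + 3*y - 3 is:
H = [[4, 4], [4, 8]]
Trace = 4 + 8 = 12
Determinant = 4*8 - (4)^2 = 16
Discriminant = (12)^2 - 4*16 = 80.0
Eigenvalues: lambda_1 = 1.5279, lambda_2 = 10.4721
The function is convex.

1


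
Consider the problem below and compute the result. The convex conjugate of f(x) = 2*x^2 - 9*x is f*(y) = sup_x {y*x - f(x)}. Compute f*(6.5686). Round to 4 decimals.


f*(y) = sup_x {y*x - a*x^2 - b*x} = sup_x {(y-b)*x - a*x^2}
FOC: (y - b) - 2a*x = 0 => x* = (y - b)/(2a)
x* = (6.5686 + 9)/(2*2) = 3.8922
f*(6.5686) = (y-b)^2/(4a) = (6.5686 + 9)^2/(4*2)
= 242.3813/8 = 30.2977


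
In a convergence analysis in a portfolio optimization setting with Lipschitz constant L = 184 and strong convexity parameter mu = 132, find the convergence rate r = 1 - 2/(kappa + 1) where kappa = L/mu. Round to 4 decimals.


Step 1: Compute the condition number.
kappa = L/mu = 184/132 = 1.3939
Step 2: Compute the convergence rate.
r = 1 - 2/(kappa + 1) = 1 - 2*mu/(L + mu) = (L - mu)/(L + mu) = 52/316 = 0.1646


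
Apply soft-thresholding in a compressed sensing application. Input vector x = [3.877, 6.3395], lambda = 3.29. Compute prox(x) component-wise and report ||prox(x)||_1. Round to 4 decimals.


Soft-thresholding with lambda = 3.29:
prox(3.877) = sign(3.877)*max(|3.877| - 3.29, 0) = 0.587
prox(6.3395) = sign(6.3395)*max(|6.3395| - 3.29, 0) = 3.0495
prox(x) = [0.587, 3.0495]
||prox(x)||_1 = 0.587 + 3.0495 = 3.6365


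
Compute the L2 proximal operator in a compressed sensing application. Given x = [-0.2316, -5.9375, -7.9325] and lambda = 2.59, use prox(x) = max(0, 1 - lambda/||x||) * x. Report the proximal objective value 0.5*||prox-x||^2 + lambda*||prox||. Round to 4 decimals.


Step 1: Compute ||x||.
||x|| = 9.9112
Step 2: Compute scaling factor.
scale = max(0, 1 - 2.59/9.9112) = 0.7387
Step 3: prox(x) = [-0.1711, -4.3859, -5.8596]
||prox(x)|| = 7.3212
Step 4: Proximal objective.
0.5*||prox-x||^2 = 3.3541
lambda*||prox|| = 18.9619
Total = 22.316


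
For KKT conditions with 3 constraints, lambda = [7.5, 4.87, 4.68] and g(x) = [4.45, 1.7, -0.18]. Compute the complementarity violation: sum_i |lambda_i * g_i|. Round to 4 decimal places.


KKT complementary slackness check:
lambda_1 * g_1 = 7.5 * 4.45 = 33.375
lambda_2 * g_2 = 4.87 * 1.7 = 8.279
lambda_3 * g_3 = 4.68 * -0.18 = -0.8424
Total violation = 33.375 + 8.279 + 0.8424 = 42.4964


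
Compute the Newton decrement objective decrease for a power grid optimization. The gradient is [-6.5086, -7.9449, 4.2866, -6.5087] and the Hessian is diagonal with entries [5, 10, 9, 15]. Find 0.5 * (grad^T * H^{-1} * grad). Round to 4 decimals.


Step 1: H is diagonal, so H^(-1) * g = [-1.3017, -0.7945, 0.4763, -0.4339].
Step 2: g^T H^(-1) g = sum_i g_i^2 / H_ii
  = (-6.5086)^2/5 + (-7.9449)^2/10 + (4.2866)^2/9 + (-6.5087)^2/15
  = 8.4724 + 6.3121 + 2.0417 + 2.8242 = 19.6504
Step 3: Objective decrease = 0.5 * g^T H^(-1) g = 9.8252


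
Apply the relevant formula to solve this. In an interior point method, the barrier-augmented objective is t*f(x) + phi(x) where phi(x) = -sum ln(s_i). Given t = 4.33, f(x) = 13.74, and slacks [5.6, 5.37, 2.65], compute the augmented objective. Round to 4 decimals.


Step 1: Compute log-barrier.
ln values: [1.7228, 1.6808, 0.9746]
phi = -(1.7228 + 1.6808 + 0.9746) = -4.3782
Step 2: Compute augmented objective.
t*f(x) = 4.33*13.74 = 59.4942
Total = 59.4942 - 4.3782 = 55.116


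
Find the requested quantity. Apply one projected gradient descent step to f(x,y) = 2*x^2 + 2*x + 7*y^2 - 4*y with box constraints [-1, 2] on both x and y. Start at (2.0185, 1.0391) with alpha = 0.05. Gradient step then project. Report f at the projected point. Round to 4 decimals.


Step 1: Compute gradient at (2.0185, 1.0391).
grad_x = 2*2*2.0185 + 2 = 10.074
grad_y = 2*7*1.0391 - 4 = 10.5474
Step 2: Gradient step.
x_raw = 2.0185 - 0.05*10.074 = 1.5148
y_raw = 1.0391 - 0.05*10.5474 = 0.5117
Step 3: Project onto [-1, 2].
x_proj = clip(1.5148) = 1.5148
y_proj = clip(0.5117) = 0.5117
Step 4: Evaluate f.
f(1.5148, 0.5117) = 7.405


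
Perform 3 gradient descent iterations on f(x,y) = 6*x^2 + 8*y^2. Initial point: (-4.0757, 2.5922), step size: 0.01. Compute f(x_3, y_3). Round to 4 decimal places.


Gradient descent on f(x,y) = 6*x^2 + 8*y^2.
Starting point: (-4.0757, 2.5922), alpha = 0.01
Step 1: grad_x = 2*6*-4.0757 = -48.9084, grad_y = 2*8*2.5922 = 41.4752
  x_1 = -4.0757 - 0.01*-48.9084 = -3.5866
  y_1 = 2.5922 - 0.01*41.4752 = 2.1774
Step 2: grad_x = 2*6*-3.5866 = -43.0394, grad_y = 2*8*2.1774 = 34.8392
  x_2 = -3.5866 - 0.01*-43.0394 = -3.1562
  y_2 = 2.1774 - 0.01*34.8392 = 1.8291
Step 3: grad_x = 2*6*-3.1562 = -37.8747, grad_y = 2*8*1.8291 = 29.2649
  x_3 = -3.1562 - 0.01*-37.8747 = -2.7775
  y_3 = 1.8291 - 0.01*29.2649 = 1.5364
f(-2.7775, 1.5364) = 6*(-2.7775)^2 + 8*1.5364^2 = 65.1706


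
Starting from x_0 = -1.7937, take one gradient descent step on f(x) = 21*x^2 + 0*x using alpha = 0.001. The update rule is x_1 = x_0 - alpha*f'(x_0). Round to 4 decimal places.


We compute the gradient at x_0 and apply the update.
f'(x) = 42*x + 0
f'(-1.7937) = 42*-1.7937 + 0 = -75.3354
x_1 = -1.7937 - 0.001*-75.3354 = -1.7184


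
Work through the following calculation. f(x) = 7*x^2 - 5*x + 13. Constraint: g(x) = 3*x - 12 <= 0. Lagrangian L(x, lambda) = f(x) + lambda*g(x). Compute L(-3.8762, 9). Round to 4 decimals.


Step 1: Evaluate f(x).
f(-3.8762) = 7*(-3.8762)^2 - 5*(-3.8762) + 13 = 137.5555
Step 2: Evaluate g(x).
g(-3.8762) = 3*-3.8762 - 12 = -23.6286
Step 3: Compute Lagrangian.
L = 137.5555 + 9*-23.6286 = -75.1019


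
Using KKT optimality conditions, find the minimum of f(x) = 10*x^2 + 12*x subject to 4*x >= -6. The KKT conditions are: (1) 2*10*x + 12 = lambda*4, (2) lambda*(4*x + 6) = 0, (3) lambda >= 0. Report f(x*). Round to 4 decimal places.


Step 1: Try lambda = 0 (constraint inactive).
Stationarity: 2*10*x + 12 = 0
x* = -12/(2*10) = -0.6
Check constraint: 4*-0.6 = -2.4 >= -6 -- satisfied.
Step 2: Compute optimal value.
f(x*) = 10*(-0.6)^2 + 12*(-0.6) = -3.6


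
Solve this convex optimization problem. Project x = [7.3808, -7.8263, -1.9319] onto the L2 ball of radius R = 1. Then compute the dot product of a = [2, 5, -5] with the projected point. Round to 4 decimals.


Step 1: Compute ||x|| (intermediates to 6 decimals).
||x|| = sqrt(7.3808^2 + (-7.8263)^2 + (-1.9319)^2) = 10.929749
Step 2: Project.
Since ||x|| > R, scale = R/||x|| = 1/10.929749 = 0.091493, proj(x) = scale * x
proj(x) = [0.675292, -0.716052, -0.176755]
Step 3: Dot product.
a^T * proj(x) = 2*0.675292 + 5*(-0.716052) - 5*(-0.176755) = -1.3459


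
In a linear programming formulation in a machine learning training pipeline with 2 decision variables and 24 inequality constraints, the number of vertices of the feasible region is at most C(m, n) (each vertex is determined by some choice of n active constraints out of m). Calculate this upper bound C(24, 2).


Each vertex corresponds to some choice of n active constraints out of m, so the number of vertices is at most C(m, n) = m! / (n!(m-n)!).
m = 24, n = 2
Numerator: 24 * 23
Denominator: 2! = 2
C(24, 2) = 276


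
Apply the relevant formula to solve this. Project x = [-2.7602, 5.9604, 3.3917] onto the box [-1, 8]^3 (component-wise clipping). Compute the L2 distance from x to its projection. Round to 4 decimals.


Project each component onto [-1, 8].
clip(-2.7602) = -1.0, clip(5.9604) = 5.9604, clip(3.3917) = 3.3917
Projection = [-1.0, 5.9604, 3.3917]
Squared diffs: [3.0983, 0.0, 0.0]
Distance = sqrt(3.0983) = 1.7602


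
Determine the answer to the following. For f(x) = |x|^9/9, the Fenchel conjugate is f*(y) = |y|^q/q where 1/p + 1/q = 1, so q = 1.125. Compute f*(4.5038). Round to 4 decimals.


The conjugate exponent q satisfies 1/p + 1/q = 1.
p = 9, so q = 9/(9 - 1) = 1.125
|y|^q = 4.5038^1.125 = 5.436
f*(4.5038) = 5.436 / 1.125 = 4.832


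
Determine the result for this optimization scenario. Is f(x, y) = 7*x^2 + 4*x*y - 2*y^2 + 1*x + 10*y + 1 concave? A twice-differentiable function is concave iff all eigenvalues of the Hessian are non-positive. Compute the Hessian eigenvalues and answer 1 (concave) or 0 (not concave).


The Hessian of f(x,y) = 7*x^2 + 4*x*y - 2*y^2 + 1*x + 10*y + 1 is:
H = [[14, 4], [4, -4]]
Trace = 14 - 4 = 10
Determinant = 14*-4 - (4)^2 = -72
Discriminant = (10)^2 - 4*-72 = 388.0
Eigenvalues: lambda_1 = -4.8489, lambda_2 = 14.8489
The function is not concave.

0


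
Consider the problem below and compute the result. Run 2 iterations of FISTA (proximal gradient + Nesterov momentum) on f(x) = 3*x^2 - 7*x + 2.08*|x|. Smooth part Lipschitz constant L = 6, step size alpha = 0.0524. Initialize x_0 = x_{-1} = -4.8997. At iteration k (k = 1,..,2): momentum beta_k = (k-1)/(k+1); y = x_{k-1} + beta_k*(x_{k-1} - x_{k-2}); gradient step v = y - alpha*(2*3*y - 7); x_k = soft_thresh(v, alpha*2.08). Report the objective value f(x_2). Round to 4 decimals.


FISTA on f(x) = 3*x^2 - 7*x + 2.08*|x|
L = 6, alpha = 0.0524
Iteration 1: beta = 0.0, y = -4.8997 + 0.0*(-4.8997 + 4.8997) = -4.8997
  grad(y) = -36.3982, v = y - alpha*grad = -2.9924
  prox(v) = soft_thresh(-2.9924, 0.109) = -2.8834
Iteration 2: beta = 0.3333, y = -2.8834 + 0.3333*(-2.8834 + 4.8997) = -2.2114
  grad(y) = -20.2681, v = y - alpha*grad = -1.1493
  prox(v) = soft_thresh(-1.1493, 0.109) = -1.0403
f(x_2) = 3*(-1.0403)^2 - 7*(-1.0403) + 2.08*|-1.0403| = 12.6928


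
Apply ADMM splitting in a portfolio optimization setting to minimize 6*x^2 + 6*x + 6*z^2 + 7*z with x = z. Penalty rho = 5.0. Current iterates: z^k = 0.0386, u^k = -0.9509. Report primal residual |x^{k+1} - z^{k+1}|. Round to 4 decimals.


ADMM iteration with rho = 5.0, z^k = 0.0386, u^k = -0.9509
Step 1: x-update.
Minimize 6*x^2 + 6*x + (5.0/2)*(x - 0.0386 - 0.9509)^2
FOC: (2*6 + 5.0)*x = -6 + 5.0*(0.0386 + 0.9509)
x^{k+1} = -0.0619
Step 2: z-update.
Minimize 6*z^2 + 7*z + (5.0/2)*(-0.0619 - z - 0.9509)^2
FOC: (2*6 + 5.0)*z = -7 + 5.0*(-0.0619 - 0.9509)
z^{k+1} = -0.7097
Step 3: u-update.
u^{k+1} = -0.9509 - 0.0619 + 0.7097 = -0.3032
Step 4: Primal residual = |-0.0619 + 0.7097| = 0.6477


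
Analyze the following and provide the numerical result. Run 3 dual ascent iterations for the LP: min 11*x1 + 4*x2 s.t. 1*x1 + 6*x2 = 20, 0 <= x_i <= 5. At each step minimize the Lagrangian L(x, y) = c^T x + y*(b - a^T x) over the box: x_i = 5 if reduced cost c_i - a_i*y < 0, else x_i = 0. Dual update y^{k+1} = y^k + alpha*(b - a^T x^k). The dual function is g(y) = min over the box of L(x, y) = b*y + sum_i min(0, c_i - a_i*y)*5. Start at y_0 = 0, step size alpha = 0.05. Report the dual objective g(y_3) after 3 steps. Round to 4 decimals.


Dual ascent for LP: min 11*x1 + 4*x2, 1*x1 + 6*x2 = 20, 0 <= x_i <= 5
Step 1: y^k = 0.0, reduced costs: (11.0, 4.0)
  x^k = (0.0, 0.0), subgradient = b - a^T x = 20.0
  y^{k+1} = 0.0 + 0.05*20.0 = 1.0
Step 2: y^k = 1.0, reduced costs: (10.0, -2.0)
  x^k = (0.0, 5.0), subgradient = b - a^T x = -10.0
  y^{k+1} = 1.0 + 0.05*-10.0 = 0.5
Step 3: y^k = 0.5, reduced costs: (10.5, 1.0)
  x^k = (0.0, 0.0), subgradient = b - a^T x = 20.0
  y^{k+1} = 0.5 + 0.05*20.0 = 1.5
Dual objective at y_3 = 1.5: reduced costs (9.5, -5.0), box minimizer x = (0.0, 5.0)
g(y_3) = b*y + (c1 - a1*y)*x1 + (c2 - a2*y)*x2 = 20*1.5 + 9.5*0.0 + (-5.0)*5.0 = 30.0 + 0.0 - 25.0 = 5.0


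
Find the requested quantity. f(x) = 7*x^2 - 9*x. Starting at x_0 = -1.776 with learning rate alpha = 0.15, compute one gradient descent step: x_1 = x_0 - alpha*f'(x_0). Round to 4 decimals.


We compute the gradient at x_0 and apply the update.
f'(x) = 14*x - 9
f'(-1.776) = 14*-1.776 - 9 = -33.864
x_1 = -1.776 - 0.15*-33.864 = 3.3036


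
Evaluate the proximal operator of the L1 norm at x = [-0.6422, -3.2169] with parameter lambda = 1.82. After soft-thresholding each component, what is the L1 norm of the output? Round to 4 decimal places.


Soft-thresholding with lambda = 1.82:
prox(-0.6422) = sign(-0.6422)*max(|-0.6422| - 1.82, 0) = 0.0
prox(-3.2169) = sign(-3.2169)*max(|-3.2169| - 1.82, 0) = -1.3969
prox(x) = [0.0, -1.3969]
||prox(x)||_1 = 0.0 + 1.3969 = 1.3969


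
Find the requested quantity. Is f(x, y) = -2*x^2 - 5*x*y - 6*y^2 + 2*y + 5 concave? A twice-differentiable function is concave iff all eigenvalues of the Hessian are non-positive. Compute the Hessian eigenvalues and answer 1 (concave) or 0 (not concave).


The Hessian of f(x,y) = -2*x^2 - 5*x*y - 6*y^2 + 2*y + 5 is:
H = [[-4, -5], [-5, -12]]
Trace = -4 - 12 = -16
Determinant = -4*-12 - (-5)^2 = 23
Discriminant = (-16)^2 - 4*23 = 164.0
Eigenvalues: lambda_1 = -14.4031, lambda_2 = -1.5969
The function is concave.

1


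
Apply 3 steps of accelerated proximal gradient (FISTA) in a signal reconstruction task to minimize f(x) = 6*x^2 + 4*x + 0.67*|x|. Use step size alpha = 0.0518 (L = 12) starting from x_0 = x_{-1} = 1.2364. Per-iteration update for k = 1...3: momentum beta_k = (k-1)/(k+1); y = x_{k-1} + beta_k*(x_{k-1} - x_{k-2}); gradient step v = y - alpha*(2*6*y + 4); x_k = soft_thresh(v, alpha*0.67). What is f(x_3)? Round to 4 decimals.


FISTA on f(x) = 6*x^2 + 4*x + 0.67*|x|
L = 12, alpha = 0.0518
Iteration 1: beta = 0.0, y = 1.2364 + 0.0*(1.2364 - 1.2364) = 1.2364
  grad(y) = 18.8368, v = y - alpha*grad = 0.2607
  prox(v) = soft_thresh(0.2607, 0.0347) = 0.2259
Iteration 2: beta = 0.3333, y = 0.2259 + 0.3333*(0.2259 - 1.2364) = -0.1109
  grad(y) = 2.6696, v = y - alpha*grad = -0.2492
  prox(v) = soft_thresh(-0.2492, 0.0347) = -0.2144
Iteration 3: beta = 0.5, y = -0.2144 + 0.5*(-0.2144 - 0.2259) = -0.4346
  grad(y) = -1.2157, v = y - alpha*grad = -0.3717
  prox(v) = soft_thresh(-0.3717, 0.0347) = -0.337
f(x_3) = 6*(-0.337)^2 + 4*(-0.337) + 0.67*|-0.337| = -0.4408


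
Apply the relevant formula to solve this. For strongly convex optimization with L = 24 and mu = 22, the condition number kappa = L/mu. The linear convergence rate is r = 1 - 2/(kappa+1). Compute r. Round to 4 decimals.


Step 1: Compute the condition number.
kappa = L/mu = 24/22 = 1.0909
Step 2: Compute the convergence rate.
r = 1 - 2/(kappa + 1) = 1 - 2*mu/(L + mu) = (L - mu)/(L + mu) = 2/46 = 0.0435


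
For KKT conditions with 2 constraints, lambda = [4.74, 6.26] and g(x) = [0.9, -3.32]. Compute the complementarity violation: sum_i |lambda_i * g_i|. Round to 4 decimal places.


KKT complementary slackness check:
lambda_1 * g_1 = 4.74 * 0.9 = 4.266
lambda_2 * g_2 = 6.26 * -3.32 = -20.7832
Total violation = 4.266 + 20.7832 = 25.0492


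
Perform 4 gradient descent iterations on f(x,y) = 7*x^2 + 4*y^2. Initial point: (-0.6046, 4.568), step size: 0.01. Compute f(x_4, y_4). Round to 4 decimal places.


Gradient descent on f(x,y) = 7*x^2 + 4*y^2.
Starting point: (-0.6046, 4.568), alpha = 0.01
Step 1: grad_x = 2*7*-0.6046 = -8.4644, grad_y = 2*4*4.568 = 36.544
  x_1 = -0.6046 - 0.01*-8.4644 = -0.52
  y_1 = 4.568 - 0.01*36.544 = 4.2026
Step 2: grad_x = 2*7*-0.52 = -7.2794, grad_y = 2*4*4.2026 = 33.6205
  x_2 = -0.52 - 0.01*-7.2794 = -0.4472
  y_2 = 4.2026 - 0.01*33.6205 = 3.8664
Step 3: grad_x = 2*7*-0.4472 = -6.2603, grad_y = 2*4*3.8664 = 30.9308
  x_3 = -0.4472 - 0.01*-6.2603 = -0.3846
  y_3 = 3.8664 - 0.01*30.9308 = 3.557
Step 4: grad_x = 2*7*-0.3846 = -5.3838, grad_y = 2*4*3.557 = 28.4564
  x_4 = -0.3846 - 0.01*-5.3838 = -0.3307
  y_4 = 3.557 - 0.01*28.4564 = 3.2725
f(-0.3307, 3.2725) = 7*(-0.3307)^2 + 4*3.2725^2 = 43.6022


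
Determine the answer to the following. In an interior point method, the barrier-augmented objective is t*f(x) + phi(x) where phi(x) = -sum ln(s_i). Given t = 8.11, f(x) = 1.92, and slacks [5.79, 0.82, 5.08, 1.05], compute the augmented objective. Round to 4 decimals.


Step 1: Compute log-barrier.
ln values: [1.7561, -0.1985, 1.6253, 0.0488]
phi = -(1.7561 - 0.1985 + 1.6253 + 0.0488) = -3.2318
Step 2: Compute augmented objective.
t*f(x) = 8.11*1.92 = 15.5712
Total = 15.5712 - 3.2318 = 12.3394


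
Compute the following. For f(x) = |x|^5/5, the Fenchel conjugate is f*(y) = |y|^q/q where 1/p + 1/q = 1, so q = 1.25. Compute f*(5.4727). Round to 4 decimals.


The conjugate exponent q satisfies 1/p + 1/q = 1.
p = 5, so q = 5/(5 - 1) = 1.25
|y|^q = 5.4727^1.25 = 8.3705
f*(5.4727) = 8.3705 / 1.25 = 6.6964


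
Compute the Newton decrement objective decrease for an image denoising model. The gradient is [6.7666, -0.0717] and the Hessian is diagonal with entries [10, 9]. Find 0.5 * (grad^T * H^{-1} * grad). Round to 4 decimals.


Step 1: H is diagonal, so H^(-1) * g = [0.6767, -0.008].
Step 2: g^T H^(-1) g = sum_i g_i^2 / H_ii
  = (6.7666)^2/10 + (-0.0717)^2/9
  = 4.5787 + 0.0006 = 4.5793
Step 3: Objective decrease = 0.5 * g^T H^(-1) g = 2.2896


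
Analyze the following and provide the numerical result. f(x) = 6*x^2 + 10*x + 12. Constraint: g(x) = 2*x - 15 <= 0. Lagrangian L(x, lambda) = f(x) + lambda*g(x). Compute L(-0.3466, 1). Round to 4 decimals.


Step 1: Evaluate f(x).
f(-0.3466) = 6*(-0.3466)^2 + 10*(-0.3466) + 12 = 9.2548
Step 2: Evaluate g(x).
g(-0.3466) = 2*-0.3466 - 15 = -15.6932
Step 3: Compute Lagrangian.
L = 9.2548 + 1*-15.6932 = -6.4384


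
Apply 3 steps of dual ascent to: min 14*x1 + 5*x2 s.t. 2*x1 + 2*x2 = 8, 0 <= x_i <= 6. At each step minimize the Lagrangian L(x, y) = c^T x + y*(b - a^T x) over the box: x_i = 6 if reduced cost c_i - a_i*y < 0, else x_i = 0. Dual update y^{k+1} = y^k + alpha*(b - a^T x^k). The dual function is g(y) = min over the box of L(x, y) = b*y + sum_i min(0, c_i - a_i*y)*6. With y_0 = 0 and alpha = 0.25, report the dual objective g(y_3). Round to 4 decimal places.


Dual ascent for LP: min 14*x1 + 5*x2, 2*x1 + 2*x2 = 8, 0 <= x_i <= 6
Step 1: y^k = 0.0, reduced costs: (14.0, 5.0)
  x^k = (0.0, 0.0), subgradient = b - a^T x = 8.0
  y^{k+1} = 0.0 + 0.25*8.0 = 2.0
Step 2: y^k = 2.0, reduced costs: (10.0, 1.0)
  x^k = (0.0, 0.0), subgradient = b - a^T x = 8.0
  y^{k+1} = 2.0 + 0.25*8.0 = 4.0
Step 3: y^k = 4.0, reduced costs: (6.0, -3.0)
  x^k = (0.0, 6.0), subgradient = b - a^T x = -4.0
  y^{k+1} = 4.0 + 0.25*-4.0 = 3.0
Dual objective at y_3 = 3.0: reduced costs (8.0, -1.0), box minimizer x = (0.0, 6.0)
g(y_3) = b*y + (c1 - a1*y)*x1 + (c2 - a2*y)*x2 = 8*3.0 + 8.0*0.0 + (-1.0)*6.0 = 24.0 + 0.0 - 6.0 = 18.0


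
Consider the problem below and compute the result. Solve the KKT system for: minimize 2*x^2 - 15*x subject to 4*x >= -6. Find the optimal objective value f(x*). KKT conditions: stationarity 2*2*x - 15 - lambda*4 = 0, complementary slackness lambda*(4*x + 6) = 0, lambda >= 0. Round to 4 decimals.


Step 1: Try lambda = 0 (constraint inactive).
Stationarity: 2*2*x - 15 = 0
x* = 15/(2*2) = 3.75
Check constraint: 4*3.75 = 15.0 >= -6 -- satisfied.
Step 2: Compute optimal value.
f(x*) = 2*3.75^2 - 15*3.75 = -28.125


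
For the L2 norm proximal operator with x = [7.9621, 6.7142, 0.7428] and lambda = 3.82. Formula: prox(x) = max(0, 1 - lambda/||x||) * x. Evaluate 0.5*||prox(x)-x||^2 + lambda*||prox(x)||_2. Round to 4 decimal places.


Step 1: Compute ||x||.
||x|| = 10.4416
Step 2: Compute scaling factor.
scale = max(0, 1 - 3.82/10.4416) = 0.6342
Step 3: prox(x) = [5.0492, 4.2579, 0.4711]
||prox(x)|| = 6.6216
Step 4: Proximal objective.
0.5*||prox-x||^2 = 7.2962
lambda*||prox|| = 25.2945
Total = 32.5908


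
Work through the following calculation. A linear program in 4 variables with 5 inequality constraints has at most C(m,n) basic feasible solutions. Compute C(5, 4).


Each vertex corresponds to some choice of n active constraints out of m, so the number of vertices is at most C(m, n) = m! / (n!(m-n)!).
m = 5, n = 4
Numerator: 5 * 4 * 3 * 2
Denominator: 4! = 24
C(5, 4) = 5


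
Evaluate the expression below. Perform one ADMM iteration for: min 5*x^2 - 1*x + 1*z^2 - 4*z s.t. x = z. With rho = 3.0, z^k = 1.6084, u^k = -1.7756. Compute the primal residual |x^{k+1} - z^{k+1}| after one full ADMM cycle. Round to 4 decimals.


ADMM iteration with rho = 3.0, z^k = 1.6084, u^k = -1.7756
Step 1: x-update.
Minimize 5*x^2 - 1*x + (3.0/2)*(x - 1.6084 - 1.7756)^2
FOC: (2*5 + 3.0)*x = 1 + 3.0*(1.6084 + 1.7756)
x^{k+1} = 0.8578
Step 2: z-update.
Minimize 1*z^2 - 4*z + (3.0/2)*(0.8578 - z - 1.7756)^2
FOC: (2*1 + 3.0)*z = 4 + 3.0*(0.8578 - 1.7756)
z^{k+1} = 0.2493
Step 3: u-update.
u^{k+1} = -1.7756 + 0.8578 - 0.2493 = -1.1671
Step 4: Primal residual = |0.8578 - 0.2493| = 0.6085


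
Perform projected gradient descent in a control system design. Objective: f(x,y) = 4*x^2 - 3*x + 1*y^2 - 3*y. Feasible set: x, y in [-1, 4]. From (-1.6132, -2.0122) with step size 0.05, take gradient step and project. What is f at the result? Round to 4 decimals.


Step 1: Compute gradient at (-1.6132, -2.0122).
grad_x = 2*4*-1.6132 - 3 = -15.9056
grad_y = 2*1*-2.0122 - 3 = -7.0244
Step 2: Gradient step.
x_raw = -1.6132 - 0.05*-15.9056 = -0.8179
y_raw = -2.0122 - 0.05*-7.0244 = -1.661
Step 3: Project onto [-1, 4].
x_proj = clip(-0.8179) = -0.8179
y_proj = clip(-1.661) = -1.0
Step 4: Evaluate f.
f(-0.8179, -1.0) = 9.1297


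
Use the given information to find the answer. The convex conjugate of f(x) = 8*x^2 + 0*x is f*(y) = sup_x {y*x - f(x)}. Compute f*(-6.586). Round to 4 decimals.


f*(y) = sup_x {y*x - a*x^2 - b*x} = sup_x {(y-b)*x - a*x^2}
FOC: (y - b) - 2a*x = 0 => x* = (y - b)/(2a)
x* = (-6.586 - 0)/(2*8) = -0.4116
f*(-6.586) = (y-b)^2/(4a) = (-6.586 - 0)^2/(4*8)
= 43.3754/32 = 1.3555


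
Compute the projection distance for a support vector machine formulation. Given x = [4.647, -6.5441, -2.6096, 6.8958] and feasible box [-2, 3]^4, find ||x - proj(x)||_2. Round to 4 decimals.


Project each component onto [-2, 3].
clip(4.647) = 3.0, clip(-6.5441) = -2.0, clip(-2.6096) = -2.0, clip(6.8958) = 3.0
Projection = [3.0, -2.0, -2.0, 3.0]
Squared diffs: [2.7126, 20.6488, 0.3716, 15.1773]
Distance = sqrt(38.9103) = 6.2378
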